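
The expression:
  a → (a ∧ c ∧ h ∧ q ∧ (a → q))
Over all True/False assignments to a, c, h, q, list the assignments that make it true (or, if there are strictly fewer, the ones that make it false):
is false only for:
  a=True, c=False, h=False, q=False;
  a=True, c=False, h=False, q=True;
  a=True, c=False, h=True, q=False;
  a=True, c=False, h=True, q=True;
  a=True, c=True, h=False, q=False;
  a=True, c=True, h=False, q=True;
  a=True, c=True, h=True, q=False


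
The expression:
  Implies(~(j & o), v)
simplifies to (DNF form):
v | (j & o)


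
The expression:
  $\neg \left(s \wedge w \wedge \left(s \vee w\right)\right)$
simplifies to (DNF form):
$\neg s \vee \neg w$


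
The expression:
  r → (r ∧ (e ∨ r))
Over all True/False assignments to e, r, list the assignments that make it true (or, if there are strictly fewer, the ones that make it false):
is always true.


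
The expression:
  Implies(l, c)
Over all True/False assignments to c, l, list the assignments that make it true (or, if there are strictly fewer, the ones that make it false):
is false only for:
  c=False, l=True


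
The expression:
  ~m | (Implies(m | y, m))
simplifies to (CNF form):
True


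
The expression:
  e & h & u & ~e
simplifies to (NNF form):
False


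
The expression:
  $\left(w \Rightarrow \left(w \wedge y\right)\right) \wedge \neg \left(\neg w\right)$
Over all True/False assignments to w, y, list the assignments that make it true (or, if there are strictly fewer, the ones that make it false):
is true only for:
  w=True, y=True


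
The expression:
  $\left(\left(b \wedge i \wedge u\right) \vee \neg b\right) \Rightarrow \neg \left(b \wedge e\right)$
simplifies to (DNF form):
$\neg b \vee \neg e \vee \neg i \vee \neg u$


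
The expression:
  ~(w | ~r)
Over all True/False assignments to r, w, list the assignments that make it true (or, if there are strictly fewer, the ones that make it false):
is true only for:
  r=True, w=False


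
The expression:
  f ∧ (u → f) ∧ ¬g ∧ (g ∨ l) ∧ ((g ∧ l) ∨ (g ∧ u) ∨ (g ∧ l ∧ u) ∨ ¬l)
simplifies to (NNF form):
False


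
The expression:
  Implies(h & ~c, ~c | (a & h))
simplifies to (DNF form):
True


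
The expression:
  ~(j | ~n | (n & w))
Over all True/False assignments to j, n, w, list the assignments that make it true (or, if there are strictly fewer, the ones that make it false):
is true only for:
  j=False, n=True, w=False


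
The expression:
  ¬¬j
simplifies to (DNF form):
j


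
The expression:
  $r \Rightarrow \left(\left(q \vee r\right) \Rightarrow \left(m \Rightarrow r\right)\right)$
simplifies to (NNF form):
$\text{True}$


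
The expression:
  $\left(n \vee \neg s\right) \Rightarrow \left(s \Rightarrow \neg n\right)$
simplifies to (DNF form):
$\neg n \vee \neg s$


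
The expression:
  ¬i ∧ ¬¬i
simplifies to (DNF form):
False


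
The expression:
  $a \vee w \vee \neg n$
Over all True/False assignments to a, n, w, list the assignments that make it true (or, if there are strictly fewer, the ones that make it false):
is false only for:
  a=False, n=True, w=False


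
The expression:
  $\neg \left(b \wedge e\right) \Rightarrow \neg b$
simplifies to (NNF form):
$e \vee \neg b$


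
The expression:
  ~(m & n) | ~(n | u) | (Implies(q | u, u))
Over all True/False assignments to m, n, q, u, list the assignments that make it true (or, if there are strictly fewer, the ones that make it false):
is false only for:
  m=True, n=True, q=True, u=False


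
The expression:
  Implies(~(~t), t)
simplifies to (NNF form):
True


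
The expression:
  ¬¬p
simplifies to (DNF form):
p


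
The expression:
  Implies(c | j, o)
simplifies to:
o | (~c & ~j)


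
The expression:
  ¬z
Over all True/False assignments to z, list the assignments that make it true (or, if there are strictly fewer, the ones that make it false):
is true only for:
  z=False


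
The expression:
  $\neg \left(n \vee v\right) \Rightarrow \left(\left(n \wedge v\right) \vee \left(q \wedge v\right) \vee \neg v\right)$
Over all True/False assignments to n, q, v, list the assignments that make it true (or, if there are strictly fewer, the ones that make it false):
is always true.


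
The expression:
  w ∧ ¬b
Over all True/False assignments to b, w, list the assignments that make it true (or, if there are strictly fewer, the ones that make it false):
is true only for:
  b=False, w=True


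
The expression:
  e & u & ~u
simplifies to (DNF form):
False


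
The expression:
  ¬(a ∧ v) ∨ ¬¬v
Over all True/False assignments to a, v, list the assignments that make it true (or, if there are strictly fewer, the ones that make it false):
is always true.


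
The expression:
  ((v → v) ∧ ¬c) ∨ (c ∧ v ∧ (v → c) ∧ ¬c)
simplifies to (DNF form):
¬c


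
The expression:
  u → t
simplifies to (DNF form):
t ∨ ¬u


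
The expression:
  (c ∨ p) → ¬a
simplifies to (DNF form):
(¬c ∧ ¬p) ∨ ¬a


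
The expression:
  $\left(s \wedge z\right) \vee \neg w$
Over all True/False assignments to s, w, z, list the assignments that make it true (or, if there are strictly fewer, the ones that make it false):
is false only for:
  s=False, w=True, z=False;
  s=False, w=True, z=True;
  s=True, w=True, z=False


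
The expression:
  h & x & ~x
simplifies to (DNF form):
False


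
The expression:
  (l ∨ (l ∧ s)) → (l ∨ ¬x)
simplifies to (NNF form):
True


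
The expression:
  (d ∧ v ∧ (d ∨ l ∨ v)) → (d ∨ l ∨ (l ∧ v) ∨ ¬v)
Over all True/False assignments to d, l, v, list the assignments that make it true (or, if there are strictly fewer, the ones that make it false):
is always true.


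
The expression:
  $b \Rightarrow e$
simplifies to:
$e \vee \neg b$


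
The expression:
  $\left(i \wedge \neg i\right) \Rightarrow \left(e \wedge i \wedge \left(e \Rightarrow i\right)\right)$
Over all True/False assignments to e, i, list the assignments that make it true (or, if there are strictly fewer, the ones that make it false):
is always true.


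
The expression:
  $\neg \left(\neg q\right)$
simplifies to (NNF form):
$q$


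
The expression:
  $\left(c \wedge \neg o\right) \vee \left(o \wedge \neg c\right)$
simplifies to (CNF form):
$\left(c \vee o\right) \wedge \left(\neg c \vee \neg o\right)$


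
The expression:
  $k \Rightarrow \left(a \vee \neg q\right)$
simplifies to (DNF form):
$a \vee \neg k \vee \neg q$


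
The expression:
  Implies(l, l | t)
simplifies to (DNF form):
True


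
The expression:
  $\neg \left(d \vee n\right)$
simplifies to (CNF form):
$\neg d \wedge \neg n$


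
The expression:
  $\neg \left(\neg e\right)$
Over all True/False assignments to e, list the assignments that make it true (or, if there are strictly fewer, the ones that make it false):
is true only for:
  e=True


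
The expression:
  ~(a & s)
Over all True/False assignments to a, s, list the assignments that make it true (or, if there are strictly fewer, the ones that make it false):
is false only for:
  a=True, s=True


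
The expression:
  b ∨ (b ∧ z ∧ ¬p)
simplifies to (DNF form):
b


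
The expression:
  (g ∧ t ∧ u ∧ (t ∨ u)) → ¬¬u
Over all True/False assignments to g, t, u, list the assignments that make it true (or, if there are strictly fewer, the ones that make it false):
is always true.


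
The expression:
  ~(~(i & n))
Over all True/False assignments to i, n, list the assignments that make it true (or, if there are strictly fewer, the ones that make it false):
is true only for:
  i=True, n=True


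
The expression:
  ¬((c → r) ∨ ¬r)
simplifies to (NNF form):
False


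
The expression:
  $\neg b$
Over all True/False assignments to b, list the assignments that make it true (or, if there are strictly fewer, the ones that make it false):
is true only for:
  b=False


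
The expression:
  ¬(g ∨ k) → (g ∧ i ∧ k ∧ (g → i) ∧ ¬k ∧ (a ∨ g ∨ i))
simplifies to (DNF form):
g ∨ k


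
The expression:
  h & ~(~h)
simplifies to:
h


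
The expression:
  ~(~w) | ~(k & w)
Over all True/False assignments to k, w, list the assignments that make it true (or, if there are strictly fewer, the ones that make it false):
is always true.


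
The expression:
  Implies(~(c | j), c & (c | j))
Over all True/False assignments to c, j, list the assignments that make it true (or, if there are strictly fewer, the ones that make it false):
is false only for:
  c=False, j=False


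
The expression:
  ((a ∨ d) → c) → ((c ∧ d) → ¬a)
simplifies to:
¬a ∨ ¬c ∨ ¬d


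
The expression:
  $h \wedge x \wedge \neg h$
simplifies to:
$\text{False}$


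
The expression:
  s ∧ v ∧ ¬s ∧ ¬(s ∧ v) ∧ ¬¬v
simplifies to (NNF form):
False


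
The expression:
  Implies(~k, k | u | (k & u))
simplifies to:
k | u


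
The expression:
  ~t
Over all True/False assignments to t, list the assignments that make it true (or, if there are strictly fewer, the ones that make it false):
is true only for:
  t=False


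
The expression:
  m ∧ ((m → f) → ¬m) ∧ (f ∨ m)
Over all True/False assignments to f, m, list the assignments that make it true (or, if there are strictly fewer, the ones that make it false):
is true only for:
  f=False, m=True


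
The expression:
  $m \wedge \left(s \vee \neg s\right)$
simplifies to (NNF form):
$m$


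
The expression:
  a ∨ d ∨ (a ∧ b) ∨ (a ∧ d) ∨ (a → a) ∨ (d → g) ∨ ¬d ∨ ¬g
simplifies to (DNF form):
True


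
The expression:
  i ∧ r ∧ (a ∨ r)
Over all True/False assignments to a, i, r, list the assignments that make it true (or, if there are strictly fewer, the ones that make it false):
is true only for:
  a=False, i=True, r=True;
  a=True, i=True, r=True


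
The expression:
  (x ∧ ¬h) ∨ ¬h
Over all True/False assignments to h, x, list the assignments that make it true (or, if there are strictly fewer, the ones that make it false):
is true only for:
  h=False, x=False;
  h=False, x=True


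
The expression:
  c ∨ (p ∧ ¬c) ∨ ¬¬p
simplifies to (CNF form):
c ∨ p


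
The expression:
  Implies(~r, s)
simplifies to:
r | s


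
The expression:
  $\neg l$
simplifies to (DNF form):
$\neg l$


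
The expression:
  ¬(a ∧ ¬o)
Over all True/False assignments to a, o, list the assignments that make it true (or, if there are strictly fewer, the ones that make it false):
is false only for:
  a=True, o=False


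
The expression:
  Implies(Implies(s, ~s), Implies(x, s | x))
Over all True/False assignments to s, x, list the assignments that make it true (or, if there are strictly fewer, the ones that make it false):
is always true.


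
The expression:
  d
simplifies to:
d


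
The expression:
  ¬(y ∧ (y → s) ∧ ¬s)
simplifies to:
True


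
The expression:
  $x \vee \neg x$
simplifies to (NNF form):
$\text{True}$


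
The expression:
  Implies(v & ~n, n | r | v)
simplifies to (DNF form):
True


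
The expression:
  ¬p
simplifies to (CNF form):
¬p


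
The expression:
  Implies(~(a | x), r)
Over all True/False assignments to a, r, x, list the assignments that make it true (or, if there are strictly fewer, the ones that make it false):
is false only for:
  a=False, r=False, x=False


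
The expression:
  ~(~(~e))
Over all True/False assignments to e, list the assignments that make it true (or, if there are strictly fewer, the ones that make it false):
is true only for:
  e=False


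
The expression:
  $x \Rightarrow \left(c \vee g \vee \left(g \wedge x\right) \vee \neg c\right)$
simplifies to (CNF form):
$\text{True}$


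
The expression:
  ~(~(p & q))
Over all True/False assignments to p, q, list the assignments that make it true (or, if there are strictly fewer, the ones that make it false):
is true only for:
  p=True, q=True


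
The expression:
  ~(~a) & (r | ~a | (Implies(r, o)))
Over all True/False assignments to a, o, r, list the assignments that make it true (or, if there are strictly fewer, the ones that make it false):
is true only for:
  a=True, o=False, r=False;
  a=True, o=False, r=True;
  a=True, o=True, r=False;
  a=True, o=True, r=True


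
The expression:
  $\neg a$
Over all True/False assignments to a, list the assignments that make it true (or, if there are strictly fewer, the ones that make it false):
is true only for:
  a=False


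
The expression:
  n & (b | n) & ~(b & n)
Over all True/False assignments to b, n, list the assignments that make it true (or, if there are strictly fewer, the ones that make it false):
is true only for:
  b=False, n=True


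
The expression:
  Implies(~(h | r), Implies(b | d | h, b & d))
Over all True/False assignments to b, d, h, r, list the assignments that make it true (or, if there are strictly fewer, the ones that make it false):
is false only for:
  b=False, d=True, h=False, r=False;
  b=True, d=False, h=False, r=False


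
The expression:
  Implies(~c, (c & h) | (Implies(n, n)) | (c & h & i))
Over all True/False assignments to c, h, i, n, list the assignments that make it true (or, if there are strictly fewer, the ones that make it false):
is always true.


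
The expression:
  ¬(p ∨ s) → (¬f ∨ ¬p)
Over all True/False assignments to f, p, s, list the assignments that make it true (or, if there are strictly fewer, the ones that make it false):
is always true.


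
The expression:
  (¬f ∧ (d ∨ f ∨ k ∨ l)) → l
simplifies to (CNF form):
(f ∨ l ∨ ¬d) ∧ (f ∨ l ∨ ¬k)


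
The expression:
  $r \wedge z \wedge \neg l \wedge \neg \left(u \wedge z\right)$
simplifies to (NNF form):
$r \wedge z \wedge \neg l \wedge \neg u$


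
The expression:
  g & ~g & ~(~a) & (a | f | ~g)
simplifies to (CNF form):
False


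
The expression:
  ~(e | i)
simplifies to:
~e & ~i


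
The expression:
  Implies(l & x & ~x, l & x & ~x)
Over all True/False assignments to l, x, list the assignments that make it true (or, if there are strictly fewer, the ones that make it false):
is always true.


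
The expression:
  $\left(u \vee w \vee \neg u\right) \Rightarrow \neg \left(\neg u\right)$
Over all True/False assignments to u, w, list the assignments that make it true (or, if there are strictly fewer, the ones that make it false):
is true only for:
  u=True, w=False;
  u=True, w=True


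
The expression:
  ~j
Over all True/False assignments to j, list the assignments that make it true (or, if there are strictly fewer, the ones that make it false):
is true only for:
  j=False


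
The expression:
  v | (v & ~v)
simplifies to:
v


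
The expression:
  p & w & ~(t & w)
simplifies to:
p & w & ~t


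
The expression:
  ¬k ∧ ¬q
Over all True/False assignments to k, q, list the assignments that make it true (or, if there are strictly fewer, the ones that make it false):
is true only for:
  k=False, q=False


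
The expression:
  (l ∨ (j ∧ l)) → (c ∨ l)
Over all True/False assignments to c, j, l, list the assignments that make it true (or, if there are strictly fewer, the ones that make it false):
is always true.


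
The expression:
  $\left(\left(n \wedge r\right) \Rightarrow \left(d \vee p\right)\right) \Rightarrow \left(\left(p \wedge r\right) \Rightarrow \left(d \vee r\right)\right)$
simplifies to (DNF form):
$\text{True}$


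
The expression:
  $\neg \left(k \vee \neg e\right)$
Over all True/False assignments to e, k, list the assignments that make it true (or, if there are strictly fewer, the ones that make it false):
is true only for:
  e=True, k=False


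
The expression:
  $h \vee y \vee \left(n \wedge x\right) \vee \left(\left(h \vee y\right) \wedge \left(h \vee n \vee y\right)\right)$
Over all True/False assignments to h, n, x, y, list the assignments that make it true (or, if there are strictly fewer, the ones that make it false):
is false only for:
  h=False, n=False, x=False, y=False;
  h=False, n=False, x=True, y=False;
  h=False, n=True, x=False, y=False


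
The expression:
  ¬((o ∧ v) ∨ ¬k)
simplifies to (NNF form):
k ∧ (¬o ∨ ¬v)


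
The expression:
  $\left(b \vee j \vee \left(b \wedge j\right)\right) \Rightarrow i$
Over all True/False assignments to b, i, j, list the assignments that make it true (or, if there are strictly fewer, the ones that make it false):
is false only for:
  b=False, i=False, j=True;
  b=True, i=False, j=False;
  b=True, i=False, j=True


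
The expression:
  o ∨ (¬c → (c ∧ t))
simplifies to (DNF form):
c ∨ o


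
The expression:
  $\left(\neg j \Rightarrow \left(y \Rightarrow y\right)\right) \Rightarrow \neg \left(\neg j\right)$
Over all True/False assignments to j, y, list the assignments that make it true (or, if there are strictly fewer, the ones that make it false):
is true only for:
  j=True, y=False;
  j=True, y=True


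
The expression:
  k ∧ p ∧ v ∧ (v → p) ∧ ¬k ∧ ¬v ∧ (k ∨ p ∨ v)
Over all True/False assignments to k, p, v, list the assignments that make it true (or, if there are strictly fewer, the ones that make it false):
is never true.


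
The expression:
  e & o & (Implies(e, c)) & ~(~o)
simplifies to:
c & e & o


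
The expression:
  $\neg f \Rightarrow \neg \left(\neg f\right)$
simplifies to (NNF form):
$f$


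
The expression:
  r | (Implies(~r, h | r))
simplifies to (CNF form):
h | r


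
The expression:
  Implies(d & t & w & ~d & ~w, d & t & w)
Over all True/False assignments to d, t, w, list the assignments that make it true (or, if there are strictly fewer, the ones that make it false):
is always true.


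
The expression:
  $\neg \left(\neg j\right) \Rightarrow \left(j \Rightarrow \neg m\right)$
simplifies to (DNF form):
$\neg j \vee \neg m$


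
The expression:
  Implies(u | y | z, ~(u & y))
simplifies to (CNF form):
~u | ~y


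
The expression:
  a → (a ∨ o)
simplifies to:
True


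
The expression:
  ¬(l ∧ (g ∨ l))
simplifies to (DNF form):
¬l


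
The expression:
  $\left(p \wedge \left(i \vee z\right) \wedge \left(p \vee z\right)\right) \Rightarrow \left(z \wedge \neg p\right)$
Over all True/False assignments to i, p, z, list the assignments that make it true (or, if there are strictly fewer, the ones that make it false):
is false only for:
  i=False, p=True, z=True;
  i=True, p=True, z=False;
  i=True, p=True, z=True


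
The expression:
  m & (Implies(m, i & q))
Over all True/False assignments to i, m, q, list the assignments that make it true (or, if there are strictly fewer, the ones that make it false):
is true only for:
  i=True, m=True, q=True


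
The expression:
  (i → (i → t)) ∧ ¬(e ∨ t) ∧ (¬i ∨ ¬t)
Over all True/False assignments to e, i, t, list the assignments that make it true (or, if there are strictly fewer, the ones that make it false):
is true only for:
  e=False, i=False, t=False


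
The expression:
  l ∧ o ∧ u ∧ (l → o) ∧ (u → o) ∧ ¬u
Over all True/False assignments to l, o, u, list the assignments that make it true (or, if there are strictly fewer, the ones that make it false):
is never true.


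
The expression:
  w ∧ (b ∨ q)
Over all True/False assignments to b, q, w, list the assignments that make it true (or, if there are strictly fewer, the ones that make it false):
is true only for:
  b=False, q=True, w=True;
  b=True, q=False, w=True;
  b=True, q=True, w=True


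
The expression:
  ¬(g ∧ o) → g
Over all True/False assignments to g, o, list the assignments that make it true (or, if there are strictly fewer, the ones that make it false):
is true only for:
  g=True, o=False;
  g=True, o=True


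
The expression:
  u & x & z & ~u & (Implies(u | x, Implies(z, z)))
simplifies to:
False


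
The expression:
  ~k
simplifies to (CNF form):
~k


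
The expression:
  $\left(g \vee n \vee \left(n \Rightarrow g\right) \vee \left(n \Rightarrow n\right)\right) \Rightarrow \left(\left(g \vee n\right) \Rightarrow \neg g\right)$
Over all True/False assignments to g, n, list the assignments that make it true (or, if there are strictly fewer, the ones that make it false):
is true only for:
  g=False, n=False;
  g=False, n=True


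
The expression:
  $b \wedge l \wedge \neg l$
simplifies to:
$\text{False}$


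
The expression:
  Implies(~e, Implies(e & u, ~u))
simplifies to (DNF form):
True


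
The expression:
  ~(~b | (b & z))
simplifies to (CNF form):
b & ~z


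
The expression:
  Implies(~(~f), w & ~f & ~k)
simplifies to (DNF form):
~f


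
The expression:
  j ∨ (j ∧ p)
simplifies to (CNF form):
j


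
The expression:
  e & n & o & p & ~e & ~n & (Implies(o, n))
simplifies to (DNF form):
False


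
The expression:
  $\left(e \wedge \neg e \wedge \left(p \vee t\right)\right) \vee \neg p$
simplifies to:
$\neg p$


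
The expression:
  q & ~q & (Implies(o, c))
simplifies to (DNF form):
False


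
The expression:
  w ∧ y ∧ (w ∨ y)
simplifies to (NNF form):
w ∧ y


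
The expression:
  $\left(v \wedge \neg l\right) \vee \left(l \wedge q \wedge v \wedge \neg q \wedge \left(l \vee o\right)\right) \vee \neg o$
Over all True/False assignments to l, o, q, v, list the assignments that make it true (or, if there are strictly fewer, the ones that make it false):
is false only for:
  l=False, o=True, q=False, v=False;
  l=False, o=True, q=True, v=False;
  l=True, o=True, q=False, v=False;
  l=True, o=True, q=False, v=True;
  l=True, o=True, q=True, v=False;
  l=True, o=True, q=True, v=True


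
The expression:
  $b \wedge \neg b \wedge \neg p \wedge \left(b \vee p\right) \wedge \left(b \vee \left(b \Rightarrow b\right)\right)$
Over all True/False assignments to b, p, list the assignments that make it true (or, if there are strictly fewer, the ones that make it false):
is never true.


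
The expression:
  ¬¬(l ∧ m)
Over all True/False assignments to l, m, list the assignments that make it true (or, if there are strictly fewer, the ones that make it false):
is true only for:
  l=True, m=True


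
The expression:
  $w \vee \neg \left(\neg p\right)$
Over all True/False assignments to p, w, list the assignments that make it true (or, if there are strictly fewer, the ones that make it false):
is false only for:
  p=False, w=False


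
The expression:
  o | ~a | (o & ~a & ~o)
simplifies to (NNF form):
o | ~a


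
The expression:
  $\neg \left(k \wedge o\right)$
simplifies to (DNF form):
$\neg k \vee \neg o$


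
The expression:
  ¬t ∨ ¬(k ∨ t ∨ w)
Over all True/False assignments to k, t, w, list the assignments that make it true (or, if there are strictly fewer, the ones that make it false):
is true only for:
  k=False, t=False, w=False;
  k=False, t=False, w=True;
  k=True, t=False, w=False;
  k=True, t=False, w=True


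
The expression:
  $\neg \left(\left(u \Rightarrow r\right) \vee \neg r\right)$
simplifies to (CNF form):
$\text{False}$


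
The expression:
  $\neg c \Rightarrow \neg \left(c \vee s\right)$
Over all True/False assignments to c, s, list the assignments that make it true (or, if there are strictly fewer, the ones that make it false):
is false only for:
  c=False, s=True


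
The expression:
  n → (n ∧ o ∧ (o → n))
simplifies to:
o ∨ ¬n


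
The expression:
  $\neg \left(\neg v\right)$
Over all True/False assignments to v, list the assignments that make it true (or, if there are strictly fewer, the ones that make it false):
is true only for:
  v=True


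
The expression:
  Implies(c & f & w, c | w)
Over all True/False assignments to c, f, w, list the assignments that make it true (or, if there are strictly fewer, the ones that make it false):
is always true.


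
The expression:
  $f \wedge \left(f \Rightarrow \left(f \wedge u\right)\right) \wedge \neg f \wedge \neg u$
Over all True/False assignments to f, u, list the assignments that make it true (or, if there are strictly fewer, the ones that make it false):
is never true.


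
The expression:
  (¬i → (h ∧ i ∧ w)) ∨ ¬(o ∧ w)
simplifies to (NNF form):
i ∨ ¬o ∨ ¬w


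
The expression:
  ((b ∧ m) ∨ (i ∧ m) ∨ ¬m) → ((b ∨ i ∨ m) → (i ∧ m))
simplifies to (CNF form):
(i ∨ ¬b) ∧ (m ∨ ¬i)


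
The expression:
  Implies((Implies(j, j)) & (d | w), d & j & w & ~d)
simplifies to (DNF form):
~d & ~w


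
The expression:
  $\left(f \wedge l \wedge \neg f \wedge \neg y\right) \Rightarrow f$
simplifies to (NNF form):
$\text{True}$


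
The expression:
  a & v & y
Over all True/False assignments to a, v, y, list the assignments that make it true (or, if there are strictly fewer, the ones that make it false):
is true only for:
  a=True, v=True, y=True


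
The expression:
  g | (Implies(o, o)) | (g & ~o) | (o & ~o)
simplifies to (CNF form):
True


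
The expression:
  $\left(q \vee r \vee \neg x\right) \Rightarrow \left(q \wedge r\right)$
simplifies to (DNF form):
$\left(q \wedge r\right) \vee \left(x \wedge \neg q \wedge \neg r\right)$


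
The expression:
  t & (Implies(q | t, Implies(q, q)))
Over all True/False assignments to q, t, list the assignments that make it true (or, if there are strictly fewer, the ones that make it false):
is true only for:
  q=False, t=True;
  q=True, t=True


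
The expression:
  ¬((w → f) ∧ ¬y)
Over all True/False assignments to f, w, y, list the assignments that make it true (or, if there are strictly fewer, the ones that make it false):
is false only for:
  f=False, w=False, y=False;
  f=True, w=False, y=False;
  f=True, w=True, y=False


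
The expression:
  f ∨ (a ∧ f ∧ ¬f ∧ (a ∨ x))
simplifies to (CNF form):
f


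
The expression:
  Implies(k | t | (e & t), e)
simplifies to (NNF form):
e | (~k & ~t)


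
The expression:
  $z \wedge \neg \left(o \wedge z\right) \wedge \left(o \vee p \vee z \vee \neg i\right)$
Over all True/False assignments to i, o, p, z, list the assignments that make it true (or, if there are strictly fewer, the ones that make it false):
is true only for:
  i=False, o=False, p=False, z=True;
  i=False, o=False, p=True, z=True;
  i=True, o=False, p=False, z=True;
  i=True, o=False, p=True, z=True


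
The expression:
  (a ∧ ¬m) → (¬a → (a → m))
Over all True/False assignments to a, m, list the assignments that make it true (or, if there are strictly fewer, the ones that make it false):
is always true.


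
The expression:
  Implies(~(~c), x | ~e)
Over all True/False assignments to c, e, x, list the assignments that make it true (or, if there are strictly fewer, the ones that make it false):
is false only for:
  c=True, e=True, x=False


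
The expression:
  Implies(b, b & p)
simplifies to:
p | ~b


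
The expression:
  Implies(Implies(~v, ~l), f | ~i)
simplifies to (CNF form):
(f | l | ~i) & (f | ~i | ~v)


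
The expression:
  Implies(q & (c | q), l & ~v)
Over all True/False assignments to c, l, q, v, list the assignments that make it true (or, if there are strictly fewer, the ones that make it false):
is false only for:
  c=False, l=False, q=True, v=False;
  c=False, l=False, q=True, v=True;
  c=False, l=True, q=True, v=True;
  c=True, l=False, q=True, v=False;
  c=True, l=False, q=True, v=True;
  c=True, l=True, q=True, v=True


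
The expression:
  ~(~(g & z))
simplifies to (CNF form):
g & z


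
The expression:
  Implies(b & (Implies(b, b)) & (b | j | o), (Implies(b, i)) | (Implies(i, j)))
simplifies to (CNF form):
True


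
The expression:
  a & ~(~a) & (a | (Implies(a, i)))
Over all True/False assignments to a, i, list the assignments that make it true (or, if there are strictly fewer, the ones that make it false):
is true only for:
  a=True, i=False;
  a=True, i=True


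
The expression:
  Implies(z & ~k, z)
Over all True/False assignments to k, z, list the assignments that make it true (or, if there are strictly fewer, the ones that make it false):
is always true.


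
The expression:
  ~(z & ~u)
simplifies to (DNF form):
u | ~z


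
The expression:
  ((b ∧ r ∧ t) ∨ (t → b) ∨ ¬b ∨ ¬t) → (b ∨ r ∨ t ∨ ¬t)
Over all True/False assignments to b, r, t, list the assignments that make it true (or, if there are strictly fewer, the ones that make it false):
is always true.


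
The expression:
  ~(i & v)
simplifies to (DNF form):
~i | ~v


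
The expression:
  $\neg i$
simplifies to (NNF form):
$\neg i$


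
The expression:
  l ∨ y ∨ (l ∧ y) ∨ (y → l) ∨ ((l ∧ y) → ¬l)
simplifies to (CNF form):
True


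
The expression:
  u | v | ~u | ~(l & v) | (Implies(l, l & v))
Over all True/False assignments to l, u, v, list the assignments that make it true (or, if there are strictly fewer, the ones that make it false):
is always true.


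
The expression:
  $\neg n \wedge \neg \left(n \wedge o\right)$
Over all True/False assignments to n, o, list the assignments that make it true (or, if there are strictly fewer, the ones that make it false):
is true only for:
  n=False, o=False;
  n=False, o=True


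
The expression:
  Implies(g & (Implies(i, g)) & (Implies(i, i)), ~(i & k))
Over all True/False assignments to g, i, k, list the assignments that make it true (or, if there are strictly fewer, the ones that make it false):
is false only for:
  g=True, i=True, k=True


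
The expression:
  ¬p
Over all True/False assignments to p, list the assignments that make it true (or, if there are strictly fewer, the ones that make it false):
is true only for:
  p=False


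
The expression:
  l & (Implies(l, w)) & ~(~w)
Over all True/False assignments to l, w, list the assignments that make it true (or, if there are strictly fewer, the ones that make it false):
is true only for:
  l=True, w=True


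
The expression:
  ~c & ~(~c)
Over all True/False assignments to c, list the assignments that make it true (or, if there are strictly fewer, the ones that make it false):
is never true.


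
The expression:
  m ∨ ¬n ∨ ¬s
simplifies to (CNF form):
m ∨ ¬n ∨ ¬s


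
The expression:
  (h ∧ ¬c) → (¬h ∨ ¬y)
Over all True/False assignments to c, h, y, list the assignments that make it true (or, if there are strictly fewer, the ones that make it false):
is false only for:
  c=False, h=True, y=True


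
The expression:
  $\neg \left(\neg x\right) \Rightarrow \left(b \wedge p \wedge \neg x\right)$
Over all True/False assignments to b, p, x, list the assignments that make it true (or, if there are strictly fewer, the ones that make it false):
is true only for:
  b=False, p=False, x=False;
  b=False, p=True, x=False;
  b=True, p=False, x=False;
  b=True, p=True, x=False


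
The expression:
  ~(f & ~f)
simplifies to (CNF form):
True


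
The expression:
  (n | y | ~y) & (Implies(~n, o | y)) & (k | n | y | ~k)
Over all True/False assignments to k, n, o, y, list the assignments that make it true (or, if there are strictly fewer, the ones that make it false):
is false only for:
  k=False, n=False, o=False, y=False;
  k=True, n=False, o=False, y=False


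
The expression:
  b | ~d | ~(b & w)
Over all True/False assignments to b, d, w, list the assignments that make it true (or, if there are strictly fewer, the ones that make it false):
is always true.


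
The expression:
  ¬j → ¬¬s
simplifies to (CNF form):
j ∨ s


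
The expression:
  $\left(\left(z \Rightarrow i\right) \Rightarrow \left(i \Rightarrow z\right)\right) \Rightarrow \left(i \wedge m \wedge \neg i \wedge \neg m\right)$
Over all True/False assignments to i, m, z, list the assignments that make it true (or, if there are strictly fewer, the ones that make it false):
is true only for:
  i=True, m=False, z=False;
  i=True, m=True, z=False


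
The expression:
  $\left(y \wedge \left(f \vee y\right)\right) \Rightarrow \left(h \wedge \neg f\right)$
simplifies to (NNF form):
$\left(h \wedge \neg f\right) \vee \neg y$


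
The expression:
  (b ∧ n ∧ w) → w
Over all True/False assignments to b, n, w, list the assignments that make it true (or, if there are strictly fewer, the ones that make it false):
is always true.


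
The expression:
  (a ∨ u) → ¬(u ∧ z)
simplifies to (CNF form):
¬u ∨ ¬z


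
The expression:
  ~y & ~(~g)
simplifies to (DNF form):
g & ~y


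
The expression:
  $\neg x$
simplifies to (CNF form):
$\neg x$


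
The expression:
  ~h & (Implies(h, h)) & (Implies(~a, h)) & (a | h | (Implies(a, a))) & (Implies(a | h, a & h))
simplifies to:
False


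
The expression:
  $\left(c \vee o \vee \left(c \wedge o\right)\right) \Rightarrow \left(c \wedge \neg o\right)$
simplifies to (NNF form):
$\neg o$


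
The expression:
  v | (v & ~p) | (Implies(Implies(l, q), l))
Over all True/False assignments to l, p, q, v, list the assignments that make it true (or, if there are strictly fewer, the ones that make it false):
is false only for:
  l=False, p=False, q=False, v=False;
  l=False, p=False, q=True, v=False;
  l=False, p=True, q=False, v=False;
  l=False, p=True, q=True, v=False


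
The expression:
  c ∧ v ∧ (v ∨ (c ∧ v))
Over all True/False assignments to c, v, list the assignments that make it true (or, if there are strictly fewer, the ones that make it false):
is true only for:
  c=True, v=True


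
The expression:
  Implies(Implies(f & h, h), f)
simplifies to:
f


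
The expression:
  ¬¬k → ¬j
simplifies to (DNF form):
¬j ∨ ¬k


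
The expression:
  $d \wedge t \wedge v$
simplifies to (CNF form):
$d \wedge t \wedge v$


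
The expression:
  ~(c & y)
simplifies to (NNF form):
~c | ~y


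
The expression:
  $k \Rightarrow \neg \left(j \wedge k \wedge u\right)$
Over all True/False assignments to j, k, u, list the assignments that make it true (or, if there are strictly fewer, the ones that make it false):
is false only for:
  j=True, k=True, u=True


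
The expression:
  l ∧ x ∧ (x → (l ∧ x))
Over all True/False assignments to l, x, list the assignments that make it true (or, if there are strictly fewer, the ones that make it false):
is true only for:
  l=True, x=True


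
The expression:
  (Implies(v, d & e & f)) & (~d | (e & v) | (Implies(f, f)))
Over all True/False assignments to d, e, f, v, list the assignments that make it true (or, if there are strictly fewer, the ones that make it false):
is false only for:
  d=False, e=False, f=False, v=True;
  d=False, e=False, f=True, v=True;
  d=False, e=True, f=False, v=True;
  d=False, e=True, f=True, v=True;
  d=True, e=False, f=False, v=True;
  d=True, e=False, f=True, v=True;
  d=True, e=True, f=False, v=True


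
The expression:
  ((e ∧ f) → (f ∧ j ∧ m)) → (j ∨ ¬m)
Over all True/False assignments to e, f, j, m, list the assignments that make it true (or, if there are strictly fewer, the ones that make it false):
is false only for:
  e=False, f=False, j=False, m=True;
  e=False, f=True, j=False, m=True;
  e=True, f=False, j=False, m=True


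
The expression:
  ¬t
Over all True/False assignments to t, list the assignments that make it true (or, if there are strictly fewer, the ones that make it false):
is true only for:
  t=False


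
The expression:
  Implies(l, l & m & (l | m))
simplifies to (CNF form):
m | ~l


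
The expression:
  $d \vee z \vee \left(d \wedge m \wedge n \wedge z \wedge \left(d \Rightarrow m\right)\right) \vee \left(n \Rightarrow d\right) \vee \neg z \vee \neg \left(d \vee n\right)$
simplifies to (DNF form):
$\text{True}$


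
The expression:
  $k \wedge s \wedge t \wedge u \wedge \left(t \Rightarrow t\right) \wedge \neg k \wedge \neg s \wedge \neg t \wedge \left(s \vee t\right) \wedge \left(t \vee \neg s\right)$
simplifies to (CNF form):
$\text{False}$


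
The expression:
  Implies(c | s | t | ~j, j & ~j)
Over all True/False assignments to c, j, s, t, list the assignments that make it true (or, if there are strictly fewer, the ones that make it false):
is true only for:
  c=False, j=True, s=False, t=False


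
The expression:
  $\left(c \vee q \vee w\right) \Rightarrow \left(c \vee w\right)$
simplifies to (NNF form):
$c \vee w \vee \neg q$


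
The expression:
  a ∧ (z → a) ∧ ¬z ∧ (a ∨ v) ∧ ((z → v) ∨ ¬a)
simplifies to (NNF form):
a ∧ ¬z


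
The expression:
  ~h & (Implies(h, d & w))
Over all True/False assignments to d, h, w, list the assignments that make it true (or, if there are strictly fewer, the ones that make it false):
is true only for:
  d=False, h=False, w=False;
  d=False, h=False, w=True;
  d=True, h=False, w=False;
  d=True, h=False, w=True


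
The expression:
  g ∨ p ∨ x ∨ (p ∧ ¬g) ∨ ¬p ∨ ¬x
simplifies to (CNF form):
True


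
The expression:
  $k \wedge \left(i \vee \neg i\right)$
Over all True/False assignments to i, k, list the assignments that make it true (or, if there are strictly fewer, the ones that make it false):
is true only for:
  i=False, k=True;
  i=True, k=True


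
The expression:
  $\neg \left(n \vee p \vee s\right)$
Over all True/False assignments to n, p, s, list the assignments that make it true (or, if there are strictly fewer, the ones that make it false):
is true only for:
  n=False, p=False, s=False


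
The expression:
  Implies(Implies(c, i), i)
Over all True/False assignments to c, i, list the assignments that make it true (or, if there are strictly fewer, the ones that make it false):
is false only for:
  c=False, i=False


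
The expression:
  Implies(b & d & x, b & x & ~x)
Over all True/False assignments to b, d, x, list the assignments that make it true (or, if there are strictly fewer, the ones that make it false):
is false only for:
  b=True, d=True, x=True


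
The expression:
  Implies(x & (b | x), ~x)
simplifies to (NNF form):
~x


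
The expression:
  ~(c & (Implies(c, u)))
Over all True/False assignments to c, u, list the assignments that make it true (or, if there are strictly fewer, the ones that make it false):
is false only for:
  c=True, u=True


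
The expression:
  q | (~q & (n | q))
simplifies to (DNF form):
n | q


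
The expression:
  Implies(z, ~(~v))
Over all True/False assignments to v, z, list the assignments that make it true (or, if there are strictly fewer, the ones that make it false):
is false only for:
  v=False, z=True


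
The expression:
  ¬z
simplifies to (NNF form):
¬z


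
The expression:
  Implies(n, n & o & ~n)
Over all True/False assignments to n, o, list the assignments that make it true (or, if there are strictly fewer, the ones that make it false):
is true only for:
  n=False, o=False;
  n=False, o=True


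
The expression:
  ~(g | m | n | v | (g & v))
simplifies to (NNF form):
~g & ~m & ~n & ~v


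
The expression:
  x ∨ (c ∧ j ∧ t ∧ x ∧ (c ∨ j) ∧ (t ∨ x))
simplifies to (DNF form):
x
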